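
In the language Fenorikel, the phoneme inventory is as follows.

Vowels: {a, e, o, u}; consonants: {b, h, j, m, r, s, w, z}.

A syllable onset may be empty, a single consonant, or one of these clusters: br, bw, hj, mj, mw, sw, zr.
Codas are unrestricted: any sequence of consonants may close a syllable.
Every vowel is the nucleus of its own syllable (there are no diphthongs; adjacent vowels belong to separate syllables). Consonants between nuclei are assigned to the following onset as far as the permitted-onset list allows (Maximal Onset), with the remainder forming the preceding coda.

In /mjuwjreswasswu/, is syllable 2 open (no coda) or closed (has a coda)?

The vowels are u, e, a, u — 4 nuclei, so 4 syllables.
/u…e/ gap (V1→V2): /wjr/; trying suffixes from longest down, /r/ is the first permitted one, so coda /wj/ | onset /r/.
/e…a/ gap (V2→V3): /sw/ — entire cluster is a permitted onset → onset /sw/, coda ∅.
/a…u/ gap (V3→V4): cluster /ssw/ — the longest permitted-onset suffix is /sw/; onset = /sw/, preceding coda = /s/.
So the parse is mjuwj.re.swas.swu.
Syllable 2 is /re/; it ends in its nucleus with no coda, so it is open.

open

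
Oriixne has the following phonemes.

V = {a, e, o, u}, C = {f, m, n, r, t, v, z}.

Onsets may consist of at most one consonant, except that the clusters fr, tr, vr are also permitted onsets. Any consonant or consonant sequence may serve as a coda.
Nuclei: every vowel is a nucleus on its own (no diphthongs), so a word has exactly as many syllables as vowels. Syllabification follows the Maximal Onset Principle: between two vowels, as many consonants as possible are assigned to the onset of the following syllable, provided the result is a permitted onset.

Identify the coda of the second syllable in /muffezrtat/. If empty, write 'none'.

Nuclei (vowels): u, e, a → 3 syllables.
/u…e/ gap (V1→V2): /ff/ — longest licit onset from the right is /f/, leaving /f/ as coda.
/e…a/ gap (V2→V3): /zrt/ — longest licit onset from the right is /t/, leaving /zr/ as coda.
Syllabification: muf.fezr.tat.
Syllable 2 is /fezr/: onset /f/, nucleus /e/, coda /zr/.

zr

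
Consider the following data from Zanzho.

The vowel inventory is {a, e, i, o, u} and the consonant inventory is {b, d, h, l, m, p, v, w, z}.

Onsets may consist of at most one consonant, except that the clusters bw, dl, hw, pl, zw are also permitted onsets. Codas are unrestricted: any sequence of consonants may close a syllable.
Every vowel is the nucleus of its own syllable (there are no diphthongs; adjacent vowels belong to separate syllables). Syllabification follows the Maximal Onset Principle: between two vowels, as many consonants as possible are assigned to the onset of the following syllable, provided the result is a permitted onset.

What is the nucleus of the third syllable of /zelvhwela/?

a

The vowels are e, e, a — 3 nuclei, so 3 syllables.
The third nucleus (vowel 3 from the left) is /a/.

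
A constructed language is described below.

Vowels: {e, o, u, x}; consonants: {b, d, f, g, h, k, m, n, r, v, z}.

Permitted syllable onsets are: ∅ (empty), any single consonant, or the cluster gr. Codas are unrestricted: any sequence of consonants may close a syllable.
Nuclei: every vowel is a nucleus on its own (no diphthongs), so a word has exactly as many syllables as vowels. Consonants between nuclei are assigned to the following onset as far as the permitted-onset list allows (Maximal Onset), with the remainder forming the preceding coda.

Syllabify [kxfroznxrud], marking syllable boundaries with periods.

Nuclei (vowels): x, o, x, u → 4 syllables.
/x…o/ gap (V1→V2): /fr/ — longest licit onset from the right is /r/, leaving /f/ as coda.
/o…x/ gap (V2→V3): /zn/ — longest licit onset from the right is /n/, leaving /z/ as coda.
/x…u/ gap (V3→V4): /r/ → onset of the next syllable (single consonants are always licit onsets).

kxf.roz.nx.rud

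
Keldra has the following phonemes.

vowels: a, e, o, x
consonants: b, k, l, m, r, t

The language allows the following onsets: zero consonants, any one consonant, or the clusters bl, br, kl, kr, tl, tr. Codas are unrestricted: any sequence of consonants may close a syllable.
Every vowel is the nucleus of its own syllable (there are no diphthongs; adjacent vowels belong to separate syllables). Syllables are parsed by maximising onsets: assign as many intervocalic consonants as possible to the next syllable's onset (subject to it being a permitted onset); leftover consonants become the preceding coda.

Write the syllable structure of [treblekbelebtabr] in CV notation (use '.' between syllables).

CCV.CCVC.CV.CVC.CVCC

The vowels are e, e, e, e, a — 5 nuclei, so 5 syllables.
σ1/σ2 boundary: cluster /bl/ — /bl/ is itself a permitted onset, so the whole cluster goes right; preceding coda = ∅.
σ2/σ3 boundary: cluster /kb/ — the longest permitted-onset suffix is /b/; onset = /b/, preceding coda = /k/.
σ3/σ4 boundary: /l/ is a single consonant, so it becomes the next onset.
σ4/σ5 boundary: /bt/ splits as /b/ + /t/ (/t/ is the longest suffix that is a licit onset).
Result: tre.blek.be.leb.tabr.
Mapping each syllable to C/V: /tre/ → CCV, /blek/ → CCVC, /be/ → CV, /leb/ → CVC, /tabr/ → CVCC.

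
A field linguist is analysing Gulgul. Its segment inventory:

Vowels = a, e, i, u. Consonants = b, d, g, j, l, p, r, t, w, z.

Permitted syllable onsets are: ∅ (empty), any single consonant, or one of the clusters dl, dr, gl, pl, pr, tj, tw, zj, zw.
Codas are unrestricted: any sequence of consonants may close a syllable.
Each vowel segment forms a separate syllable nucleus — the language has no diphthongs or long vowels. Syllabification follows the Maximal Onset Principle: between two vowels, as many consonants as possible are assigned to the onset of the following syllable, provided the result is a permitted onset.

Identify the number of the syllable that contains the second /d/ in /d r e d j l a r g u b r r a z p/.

Nuclei (vowels): e, a, u, a → 4 syllables.
V1 /e/ – V2 /a/: /djl/ splits as /dj/ + /l/ (/l/ is the longest suffix that is a licit onset).
V2 /a/ – V3 /u/: cluster /rg/ — the longest permitted-onset suffix is /g/; onset = /g/, preceding coda = /r/.
V3 /u/ – V4 /a/: /brr/ — longest licit onset from the right is /r/, leaving /br/ as coda.
Syllabification: dredj.lar.gubr.razp.
The second /d/ is in the coda of syllable 1 (/dredj/).

1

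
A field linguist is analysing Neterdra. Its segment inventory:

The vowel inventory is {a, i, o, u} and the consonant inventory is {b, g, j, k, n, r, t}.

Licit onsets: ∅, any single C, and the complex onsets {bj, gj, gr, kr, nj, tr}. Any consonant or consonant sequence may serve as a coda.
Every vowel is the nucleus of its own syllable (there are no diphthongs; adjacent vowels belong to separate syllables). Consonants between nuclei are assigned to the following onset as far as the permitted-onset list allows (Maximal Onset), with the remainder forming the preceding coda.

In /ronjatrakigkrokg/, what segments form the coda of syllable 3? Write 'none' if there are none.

none

Nuclei (vowels): o, a, a, i, o → 5 syllables.
/o…a/ gap (V1→V2): /nj/ — entire cluster is a permitted onset → onset /nj/, coda ∅.
/a…a/ gap (V2→V3): /tr/ — entire cluster is a permitted onset → onset /tr/, coda ∅.
/a…i/ gap (V3→V4): /k/ → onset of the next syllable (single consonants are always licit onsets).
/i…o/ gap (V4→V5): /gkr/; trying suffixes from longest down, /kr/ is the first permitted one, so coda /g/ | onset /kr/.
Syllabification: ro.nja.tra.kig.krokg.
Syllable 3 is /tra/: onset /tr/, nucleus /a/, coda ∅.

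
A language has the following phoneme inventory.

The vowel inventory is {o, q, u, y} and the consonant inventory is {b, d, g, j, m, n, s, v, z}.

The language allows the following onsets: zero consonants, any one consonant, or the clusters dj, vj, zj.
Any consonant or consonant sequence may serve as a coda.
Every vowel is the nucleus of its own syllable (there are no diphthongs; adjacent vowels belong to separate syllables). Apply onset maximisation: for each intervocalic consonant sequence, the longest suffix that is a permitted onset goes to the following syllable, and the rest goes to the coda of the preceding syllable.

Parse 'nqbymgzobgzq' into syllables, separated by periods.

nq.bymg.zobg.zq

The vowels are q, y, o, q — 4 nuclei, so 4 syllables.
/q…y/ gap (V1→V2): /b/ is a single consonant, so it becomes the next onset.
/y…o/ gap (V2→V3): /mgz/ — longest licit onset from the right is /z/, leaving /mg/ as coda.
/o…q/ gap (V3→V4): /bgz/ — longest licit onset from the right is /z/, leaving /bg/ as coda.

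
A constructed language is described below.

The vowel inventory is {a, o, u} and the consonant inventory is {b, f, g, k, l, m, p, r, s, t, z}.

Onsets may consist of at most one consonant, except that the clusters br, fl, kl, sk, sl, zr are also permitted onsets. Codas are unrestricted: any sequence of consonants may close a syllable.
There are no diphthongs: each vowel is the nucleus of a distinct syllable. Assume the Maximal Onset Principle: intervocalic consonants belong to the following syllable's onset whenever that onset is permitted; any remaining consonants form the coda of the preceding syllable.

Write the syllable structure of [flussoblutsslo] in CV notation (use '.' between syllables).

CCVC.CVC.CVCC.CCV

Vowels present: u, o, u, o; each is a nucleus, giving 4 syllables.
Between /u/ (V1) and /o/ (V2): /ss/; trying suffixes from longest down, /s/ is the first permitted one, so coda /s/ | onset /s/.
Between /o/ (V2) and /u/ (V3): cluster /bl/ — the longest permitted-onset suffix is /l/; onset = /l/, preceding coda = /b/.
Between /u/ (V3) and /o/ (V4): /tssl/ — longest licit onset from the right is /sl/, leaving /ts/ as coda.
Putting it together: flus.sob.luts.slo.
Mapping each syllable to C/V: /flus/ → CCVC, /sob/ → CVC, /luts/ → CVCC, /slo/ → CCV.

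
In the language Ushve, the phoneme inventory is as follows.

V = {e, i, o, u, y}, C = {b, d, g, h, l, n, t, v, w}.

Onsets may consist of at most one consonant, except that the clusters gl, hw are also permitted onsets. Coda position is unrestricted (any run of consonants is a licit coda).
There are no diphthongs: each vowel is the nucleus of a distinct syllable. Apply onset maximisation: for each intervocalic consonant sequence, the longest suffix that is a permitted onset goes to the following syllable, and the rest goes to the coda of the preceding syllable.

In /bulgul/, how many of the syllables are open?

0

Vowels present: u, u; each is a nucleus, giving 2 syllables.
/u…u/ gap (V1→V2): /lg/; trying suffixes from longest down, /g/ is the first permitted one, so coda /l/ | onset /g/.
Putting it together: bul.gul.
Classifying each syllable: /bul/ (closed), /gul/ (closed).
Open syllables: 0.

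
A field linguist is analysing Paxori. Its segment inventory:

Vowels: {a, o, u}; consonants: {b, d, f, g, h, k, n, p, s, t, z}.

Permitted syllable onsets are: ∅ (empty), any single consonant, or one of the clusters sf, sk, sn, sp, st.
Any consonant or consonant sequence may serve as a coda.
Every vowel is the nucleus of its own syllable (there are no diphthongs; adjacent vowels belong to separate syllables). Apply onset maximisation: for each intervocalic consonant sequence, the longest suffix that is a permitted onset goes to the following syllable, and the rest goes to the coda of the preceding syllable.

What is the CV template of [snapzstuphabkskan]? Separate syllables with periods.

CCVCC.CCVC.CVCC.CCVC

The vowels are a, u, a, a — 4 nuclei, so 4 syllables.
V1 /a/ – V2 /u/: /pzst/; trying suffixes from longest down, /st/ is the first permitted one, so coda /pz/ | onset /st/.
V2 /u/ – V3 /a/: /ph/ splits as /p/ + /h/ (/h/ is the longest suffix that is a licit onset).
V3 /a/ – V4 /a/: /bksk/ splits as /bk/ + /sk/ (/sk/ is the longest suffix that is a licit onset).
So the parse is snapz.stup.habk.skan.
Mapping each syllable to C/V: /snapz/ → CCVCC, /stup/ → CCVC, /habk/ → CVCC, /skan/ → CCVC.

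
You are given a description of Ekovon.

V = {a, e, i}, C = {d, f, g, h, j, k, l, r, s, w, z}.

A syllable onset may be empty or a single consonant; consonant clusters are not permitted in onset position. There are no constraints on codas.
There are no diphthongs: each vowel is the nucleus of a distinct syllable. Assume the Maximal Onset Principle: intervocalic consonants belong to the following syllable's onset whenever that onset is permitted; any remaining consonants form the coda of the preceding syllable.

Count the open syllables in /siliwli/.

Nuclei (vowels): i, i, i → 3 syllables.
Between /i/ (V1) and /i/ (V2): /l/ → onset of the next syllable (single consonants are always licit onsets).
Between /i/ (V2) and /i/ (V3): /wl/ — longest licit onset from the right is /l/, leaving /w/ as coda.
So the parse is si.liw.li.
Classifying each syllable: /si/ (open), /liw/ (closed), /li/ (open).
Open syllables: 2.

2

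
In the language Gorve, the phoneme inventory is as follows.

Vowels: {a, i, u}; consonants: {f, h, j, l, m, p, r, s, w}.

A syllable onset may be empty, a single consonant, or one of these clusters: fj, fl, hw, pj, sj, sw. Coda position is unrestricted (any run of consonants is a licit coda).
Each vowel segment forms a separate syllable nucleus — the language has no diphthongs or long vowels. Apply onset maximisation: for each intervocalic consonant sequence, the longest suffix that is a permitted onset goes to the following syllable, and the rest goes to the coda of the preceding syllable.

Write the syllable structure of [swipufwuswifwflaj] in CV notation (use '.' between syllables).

Vowels present: i, u, u, i, a; each is a nucleus, giving 5 syllables.
Between /i/ (V1) and /u/ (V2): just /p/ — single C goes to the following onset.
Between /u/ (V2) and /u/ (V3): /fw/ — longest licit onset from the right is /w/, leaving /f/ as coda.
Between /u/ (V3) and /i/ (V4): /sw/ — entire cluster is a permitted onset → onset /sw/, coda ∅.
Between /i/ (V4) and /a/ (V5): /fwfl/; trying suffixes from longest down, /fl/ is the first permitted one, so coda /fw/ | onset /fl/.
Syllabification: swi.puf.wu.swifw.flaj.
Mapping each syllable to C/V: /swi/ → CCV, /puf/ → CVC, /wu/ → CV, /swifw/ → CCVCC, /flaj/ → CCVC.

CCV.CVC.CV.CCVCC.CCVC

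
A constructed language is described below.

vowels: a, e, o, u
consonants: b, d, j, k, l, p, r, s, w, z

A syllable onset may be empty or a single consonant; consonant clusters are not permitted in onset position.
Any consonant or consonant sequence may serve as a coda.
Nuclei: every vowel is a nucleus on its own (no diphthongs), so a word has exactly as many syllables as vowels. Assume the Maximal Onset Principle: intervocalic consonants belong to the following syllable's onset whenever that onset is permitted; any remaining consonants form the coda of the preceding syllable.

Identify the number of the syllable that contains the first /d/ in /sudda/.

The vowels are u, a — 2 nuclei, so 2 syllables.
/u…a/ gap (V1→V2): /dd/ — longest licit onset from the right is /d/, leaving /d/ as coda.
Putting it together: sud.da.
The first /d/ is in the coda of syllable 1 (/sud/).

1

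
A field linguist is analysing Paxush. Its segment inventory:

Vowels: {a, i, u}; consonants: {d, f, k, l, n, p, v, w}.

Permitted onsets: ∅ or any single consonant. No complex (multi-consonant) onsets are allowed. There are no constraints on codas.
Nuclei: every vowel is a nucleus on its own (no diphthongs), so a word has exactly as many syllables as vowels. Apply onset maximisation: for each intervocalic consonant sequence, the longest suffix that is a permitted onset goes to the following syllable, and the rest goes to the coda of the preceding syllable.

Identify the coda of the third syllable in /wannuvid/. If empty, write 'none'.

Vowels present: a, u, i; each is a nucleus, giving 3 syllables.
V1 /a/ – V2 /u/: cluster /nn/ — the longest permitted-onset suffix is /n/; onset = /n/, preceding coda = /n/.
V2 /u/ – V3 /i/: just /v/ — single C goes to the following onset.
Putting it together: wan.nu.vid.
Syllable 3 is /vid/: onset /v/, nucleus /i/, coda /d/.

d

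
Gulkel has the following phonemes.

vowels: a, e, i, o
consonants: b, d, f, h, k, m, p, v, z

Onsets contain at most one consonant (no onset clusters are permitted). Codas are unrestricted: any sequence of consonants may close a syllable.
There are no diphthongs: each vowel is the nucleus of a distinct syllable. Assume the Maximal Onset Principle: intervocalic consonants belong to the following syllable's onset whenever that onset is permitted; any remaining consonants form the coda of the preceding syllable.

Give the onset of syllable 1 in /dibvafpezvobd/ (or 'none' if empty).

Nuclei (vowels): i, a, e, o → 4 syllables.
V1 /i/ – V2 /a/: cluster /bv/ — the longest permitted-onset suffix is /v/; onset = /v/, preceding coda = /b/.
V2 /a/ – V3 /e/: /fp/; trying suffixes from longest down, /p/ is the first permitted one, so coda /f/ | onset /p/.
V3 /e/ – V4 /o/: /zv/; trying suffixes from longest down, /v/ is the first permitted one, so coda /z/ | onset /v/.
Syllabification: dib.vaf.pez.vobd.
Syllable 1 is /dib/: onset /d/, nucleus /i/, coda /b/.

d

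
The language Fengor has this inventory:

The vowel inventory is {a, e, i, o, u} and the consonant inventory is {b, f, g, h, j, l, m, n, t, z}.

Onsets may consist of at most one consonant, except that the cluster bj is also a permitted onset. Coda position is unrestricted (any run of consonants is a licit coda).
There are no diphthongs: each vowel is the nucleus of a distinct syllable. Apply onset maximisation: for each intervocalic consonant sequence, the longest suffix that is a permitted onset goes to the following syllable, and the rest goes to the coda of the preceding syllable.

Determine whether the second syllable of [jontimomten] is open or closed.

The vowels are o, i, o, e — 4 nuclei, so 4 syllables.
V1 /o/ – V2 /i/: /nt/; trying suffixes from longest down, /t/ is the first permitted one, so coda /n/ | onset /t/.
V2 /i/ – V3 /o/: /m/ → onset of the next syllable (single consonants are always licit onsets).
V3 /o/ – V4 /e/: /mt/ — longest licit onset from the right is /t/, leaving /m/ as coda.
Putting it together: jon.ti.mom.ten.
Syllable 2 is /ti/; it ends in its nucleus with no coda, so it is open.

open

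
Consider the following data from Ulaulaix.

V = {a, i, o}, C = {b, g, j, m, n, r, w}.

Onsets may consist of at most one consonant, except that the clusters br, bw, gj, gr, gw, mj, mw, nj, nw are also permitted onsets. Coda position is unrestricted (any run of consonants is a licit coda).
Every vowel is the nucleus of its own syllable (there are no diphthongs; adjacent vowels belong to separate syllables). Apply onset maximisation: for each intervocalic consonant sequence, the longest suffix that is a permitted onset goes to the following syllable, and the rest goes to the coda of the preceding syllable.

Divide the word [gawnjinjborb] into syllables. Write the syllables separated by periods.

Vowels present: a, i, o; each is a nucleus, giving 3 syllables.
Between /a/ (V1) and /i/ (V2): cluster /wnj/ — the longest permitted-onset suffix is /nj/; onset = /nj/, preceding coda = /w/.
Between /i/ (V2) and /o/ (V3): /njb/; trying suffixes from longest down, /b/ is the first permitted one, so coda /nj/ | onset /b/.

gaw.njinj.borb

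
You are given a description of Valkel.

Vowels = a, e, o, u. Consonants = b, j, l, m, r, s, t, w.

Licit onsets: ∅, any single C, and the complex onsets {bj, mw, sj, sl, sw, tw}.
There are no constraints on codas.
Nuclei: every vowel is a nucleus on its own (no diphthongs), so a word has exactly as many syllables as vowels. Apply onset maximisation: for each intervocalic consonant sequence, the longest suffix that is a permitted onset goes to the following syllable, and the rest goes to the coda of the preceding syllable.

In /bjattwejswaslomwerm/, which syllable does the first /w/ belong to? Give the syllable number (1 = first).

Vowels present: a, e, a, o, e; each is a nucleus, giving 5 syllables.
Between /a/ (V1) and /e/ (V2): /ttw/; trying suffixes from longest down, /tw/ is the first permitted one, so coda /t/ | onset /tw/.
Between /e/ (V2) and /a/ (V3): /jsw/ — longest licit onset from the right is /sw/, leaving /j/ as coda.
Between /a/ (V3) and /o/ (V4): /sl/ is a licit onset in full, so it all attaches to the next syllable.
Between /o/ (V4) and /e/ (V5): cluster /mw/ — /mw/ is itself a permitted onset, so the whole cluster goes right; preceding coda = ∅.
Syllabification: bjat.twej.swa.slo.mwerm.
The first /w/ is in the onset of syllable 2 (/twej/).

2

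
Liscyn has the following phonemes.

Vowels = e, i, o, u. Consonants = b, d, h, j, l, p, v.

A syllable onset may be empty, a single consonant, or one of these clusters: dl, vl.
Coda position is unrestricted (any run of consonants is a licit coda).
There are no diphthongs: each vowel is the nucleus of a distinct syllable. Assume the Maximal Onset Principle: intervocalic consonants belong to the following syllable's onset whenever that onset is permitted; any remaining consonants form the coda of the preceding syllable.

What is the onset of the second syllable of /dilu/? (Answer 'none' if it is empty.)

Vowels present: i, u; each is a nucleus, giving 2 syllables.
σ1/σ2 boundary: /l/ → onset of the next syllable (single consonants are always licit onsets).
Result: di.lu.
Syllable 2 is /lu/: onset /l/, nucleus /u/, coda ∅.

l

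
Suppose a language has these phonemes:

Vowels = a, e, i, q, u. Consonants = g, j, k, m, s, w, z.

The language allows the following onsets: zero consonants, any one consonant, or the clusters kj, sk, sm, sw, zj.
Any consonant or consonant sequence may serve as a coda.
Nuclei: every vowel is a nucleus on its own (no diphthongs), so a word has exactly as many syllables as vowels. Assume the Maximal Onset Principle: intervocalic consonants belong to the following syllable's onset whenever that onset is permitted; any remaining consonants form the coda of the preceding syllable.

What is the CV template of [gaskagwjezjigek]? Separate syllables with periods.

Vowels present: a, a, e, i, e; each is a nucleus, giving 5 syllables.
/a…a/ gap (V1→V2): /sk/ is a licit onset in full, so it all attaches to the next syllable.
/a…e/ gap (V2→V3): /gwj/ — longest licit onset from the right is /j/, leaving /gw/ as coda.
/e…i/ gap (V3→V4): /zj/ is a licit onset in full, so it all attaches to the next syllable.
/i…e/ gap (V4→V5): /g/ is a single consonant, so it becomes the next onset.
Putting it together: ga.skagw.je.zji.gek.
Mapping each syllable to C/V: /ga/ → CV, /skagw/ → CCVCC, /je/ → CV, /zji/ → CCV, /gek/ → CVC.

CV.CCVCC.CV.CCV.CVC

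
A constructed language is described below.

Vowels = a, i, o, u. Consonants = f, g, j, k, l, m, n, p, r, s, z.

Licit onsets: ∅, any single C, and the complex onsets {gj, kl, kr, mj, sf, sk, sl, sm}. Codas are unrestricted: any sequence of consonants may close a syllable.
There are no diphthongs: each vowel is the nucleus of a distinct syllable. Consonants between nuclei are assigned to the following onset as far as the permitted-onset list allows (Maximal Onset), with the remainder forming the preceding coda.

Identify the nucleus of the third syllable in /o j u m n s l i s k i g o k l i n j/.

Nuclei (vowels): o, u, i, i, o, i → 6 syllables.
The third nucleus (vowel 3 from the left) is /i/.

i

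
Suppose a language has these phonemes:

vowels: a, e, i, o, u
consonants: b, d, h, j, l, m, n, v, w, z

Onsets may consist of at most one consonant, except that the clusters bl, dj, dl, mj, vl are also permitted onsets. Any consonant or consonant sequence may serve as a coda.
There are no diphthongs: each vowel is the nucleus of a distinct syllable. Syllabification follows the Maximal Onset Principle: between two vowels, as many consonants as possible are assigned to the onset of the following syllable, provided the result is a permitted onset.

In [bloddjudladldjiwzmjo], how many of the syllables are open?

2

Vowels present: o, u, a, i, o; each is a nucleus, giving 5 syllables.
Between /o/ (V1) and /u/ (V2): cluster /ddj/ — the longest permitted-onset suffix is /dj/; onset = /dj/, preceding coda = /d/.
Between /u/ (V2) and /a/ (V3): cluster /dl/ — /dl/ is itself a permitted onset, so the whole cluster goes right; preceding coda = ∅.
Between /a/ (V3) and /i/ (V4): cluster /dldj/ — the longest permitted-onset suffix is /dj/; onset = /dj/, preceding coda = /dl/.
Between /i/ (V4) and /o/ (V5): cluster /wzmj/ — the longest permitted-onset suffix is /mj/; onset = /mj/, preceding coda = /wz/.
Syllabification: blod.dju.dladl.djiwz.mjo.
Classifying each syllable: /blod/ (closed), /dju/ (open), /dladl/ (closed), /djiwz/ (closed), /mjo/ (open).
Open syllables: 2.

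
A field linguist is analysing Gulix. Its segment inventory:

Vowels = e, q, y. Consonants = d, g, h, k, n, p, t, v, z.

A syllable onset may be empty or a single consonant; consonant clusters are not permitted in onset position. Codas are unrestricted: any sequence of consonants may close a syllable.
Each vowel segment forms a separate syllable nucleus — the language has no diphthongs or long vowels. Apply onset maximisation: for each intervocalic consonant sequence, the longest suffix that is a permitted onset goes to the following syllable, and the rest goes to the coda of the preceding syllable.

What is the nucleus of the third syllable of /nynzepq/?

The vowels are y, e, q — 3 nuclei, so 3 syllables.
The third nucleus (vowel 3 from the left) is /q/.

q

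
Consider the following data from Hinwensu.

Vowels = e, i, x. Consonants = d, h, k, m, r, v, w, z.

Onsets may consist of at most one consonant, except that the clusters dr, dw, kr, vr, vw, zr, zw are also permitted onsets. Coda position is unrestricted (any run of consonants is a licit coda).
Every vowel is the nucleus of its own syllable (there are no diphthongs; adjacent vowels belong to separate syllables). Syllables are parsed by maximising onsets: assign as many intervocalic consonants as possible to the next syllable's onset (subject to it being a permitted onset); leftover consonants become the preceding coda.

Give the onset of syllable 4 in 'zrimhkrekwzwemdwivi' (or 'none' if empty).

dw

Nuclei (vowels): i, e, e, i, i → 5 syllables.
V1 /i/ – V2 /e/: cluster /mhkr/ — the longest permitted-onset suffix is /kr/; onset = /kr/, preceding coda = /mh/.
V2 /e/ – V3 /e/: /kwzw/ — longest licit onset from the right is /zw/, leaving /kw/ as coda.
V3 /e/ – V4 /i/: cluster /mdw/ — the longest permitted-onset suffix is /dw/; onset = /dw/, preceding coda = /m/.
V4 /i/ – V5 /i/: just /v/ — single C goes to the following onset.
Syllabification: zrimh.krekw.zwem.dwi.vi.
Syllable 4 is /dwi/: onset /dw/, nucleus /i/, coda ∅.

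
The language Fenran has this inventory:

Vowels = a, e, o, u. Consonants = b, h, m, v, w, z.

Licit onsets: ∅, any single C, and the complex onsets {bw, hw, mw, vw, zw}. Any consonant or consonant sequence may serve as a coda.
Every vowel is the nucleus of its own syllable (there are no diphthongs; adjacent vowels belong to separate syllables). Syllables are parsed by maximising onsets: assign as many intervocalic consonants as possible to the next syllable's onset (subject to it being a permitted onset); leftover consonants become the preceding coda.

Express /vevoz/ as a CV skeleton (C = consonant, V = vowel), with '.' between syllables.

CV.CVC

The vowels are e, o — 2 nuclei, so 2 syllables.
σ1/σ2 boundary: /v/ → onset of the next syllable (single consonants are always licit onsets).
Syllabification: ve.voz.
Mapping each syllable to C/V: /ve/ → CV, /voz/ → CVC.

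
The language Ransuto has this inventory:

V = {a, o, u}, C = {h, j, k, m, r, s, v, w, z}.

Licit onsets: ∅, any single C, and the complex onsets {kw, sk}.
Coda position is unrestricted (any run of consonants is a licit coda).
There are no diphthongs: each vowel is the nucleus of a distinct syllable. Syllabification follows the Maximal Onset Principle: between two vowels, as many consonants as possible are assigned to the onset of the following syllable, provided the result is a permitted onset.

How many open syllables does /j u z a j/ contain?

The vowels are u, a — 2 nuclei, so 2 syllables.
/u…a/ gap (V1→V2): just /z/ — single C goes to the following onset.
Syllabification: ju.zaj.
Classifying each syllable: /ju/ (open), /zaj/ (closed).
Open syllables: 1.

1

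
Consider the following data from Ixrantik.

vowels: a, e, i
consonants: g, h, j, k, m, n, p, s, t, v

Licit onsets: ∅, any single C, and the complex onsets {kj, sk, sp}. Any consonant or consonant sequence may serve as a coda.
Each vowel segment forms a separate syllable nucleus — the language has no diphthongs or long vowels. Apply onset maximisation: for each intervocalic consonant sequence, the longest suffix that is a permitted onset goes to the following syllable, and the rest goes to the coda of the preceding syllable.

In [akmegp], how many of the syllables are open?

Nuclei (vowels): a, e → 2 syllables.
/a…e/ gap (V1→V2): /km/ — longest licit onset from the right is /m/, leaving /k/ as coda.
Result: ak.megp.
Classifying each syllable: /ak/ (closed), /megp/ (closed).
Open syllables: 0.

0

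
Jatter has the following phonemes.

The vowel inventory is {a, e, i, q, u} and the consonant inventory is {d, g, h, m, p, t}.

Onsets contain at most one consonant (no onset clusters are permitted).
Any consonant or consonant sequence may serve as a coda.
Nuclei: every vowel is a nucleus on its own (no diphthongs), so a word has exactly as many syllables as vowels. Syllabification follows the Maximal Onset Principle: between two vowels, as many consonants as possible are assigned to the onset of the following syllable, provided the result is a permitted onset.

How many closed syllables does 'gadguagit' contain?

The vowels are a, u, a, i — 4 nuclei, so 4 syllables.
/a…u/ gap (V1→V2): /dg/ splits as /d/ + /g/ (/g/ is the longest suffix that is a licit onset).
/u…a/ gap (V2→V3): hiatus — the boundary sits between the two vowels.
/a…i/ gap (V3→V4): /g/ → onset of the next syllable (single consonants are always licit onsets).
So the parse is gad.gu.a.git.
Classifying each syllable: /gad/ (closed), /gu/ (open), /a/ (open), /git/ (closed).
Closed syllables: 2.

2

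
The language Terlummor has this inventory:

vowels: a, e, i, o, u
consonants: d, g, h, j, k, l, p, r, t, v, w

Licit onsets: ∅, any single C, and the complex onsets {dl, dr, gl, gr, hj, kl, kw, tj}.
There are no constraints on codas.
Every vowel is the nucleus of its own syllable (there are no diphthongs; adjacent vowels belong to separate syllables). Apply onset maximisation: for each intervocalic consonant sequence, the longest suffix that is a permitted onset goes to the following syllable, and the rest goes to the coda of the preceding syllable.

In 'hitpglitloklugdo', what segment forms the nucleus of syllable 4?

u

The vowels are i, i, o, u, o — 5 nuclei, so 5 syllables.
The fourth nucleus (vowel 4 from the left) is /u/.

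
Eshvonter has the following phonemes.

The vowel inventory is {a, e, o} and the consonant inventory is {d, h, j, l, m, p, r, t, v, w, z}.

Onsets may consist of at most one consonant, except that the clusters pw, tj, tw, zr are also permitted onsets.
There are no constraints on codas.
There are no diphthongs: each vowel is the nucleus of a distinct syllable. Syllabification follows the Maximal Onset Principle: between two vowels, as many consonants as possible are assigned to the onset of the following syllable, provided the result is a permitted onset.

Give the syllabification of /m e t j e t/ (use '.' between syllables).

me.tjet

Vowels present: e, e; each is a nucleus, giving 2 syllables.
σ1/σ2 boundary: cluster /tj/ — /tj/ is itself a permitted onset, so the whole cluster goes right; preceding coda = ∅.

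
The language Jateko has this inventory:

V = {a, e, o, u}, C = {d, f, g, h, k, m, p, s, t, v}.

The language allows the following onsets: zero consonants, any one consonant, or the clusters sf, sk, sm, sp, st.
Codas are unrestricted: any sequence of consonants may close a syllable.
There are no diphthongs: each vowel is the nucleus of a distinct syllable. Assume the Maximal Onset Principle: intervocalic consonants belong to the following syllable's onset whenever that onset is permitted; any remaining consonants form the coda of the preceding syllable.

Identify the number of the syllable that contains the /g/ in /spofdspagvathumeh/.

The vowels are o, a, a, u, e — 5 nuclei, so 5 syllables.
V1 /o/ – V2 /a/: /fdsp/ splits as /fd/ + /sp/ (/sp/ is the longest suffix that is a licit onset).
V2 /a/ – V3 /a/: cluster /gv/ — the longest permitted-onset suffix is /v/; onset = /v/, preceding coda = /g/.
V3 /a/ – V4 /u/: /th/ splits as /t/ + /h/ (/h/ is the longest suffix that is a licit onset).
V4 /u/ – V5 /e/: just /m/ — single C goes to the following onset.
Syllabification: spofd.spag.vat.hu.meh.
The /g/ is in the coda of syllable 2 (/spag/).

2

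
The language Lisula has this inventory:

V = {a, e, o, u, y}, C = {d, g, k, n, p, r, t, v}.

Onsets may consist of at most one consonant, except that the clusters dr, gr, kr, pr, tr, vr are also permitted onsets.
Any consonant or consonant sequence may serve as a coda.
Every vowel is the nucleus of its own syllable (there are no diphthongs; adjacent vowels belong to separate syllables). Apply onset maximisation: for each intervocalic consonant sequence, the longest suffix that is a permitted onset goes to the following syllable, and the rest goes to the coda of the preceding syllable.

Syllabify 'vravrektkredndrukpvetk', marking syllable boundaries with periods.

Vowels present: a, e, e, u, e; each is a nucleus, giving 5 syllables.
σ1/σ2 boundary: /vr/ — entire cluster is a permitted onset → onset /vr/, coda ∅.
σ2/σ3 boundary: /ktkr/ — longest licit onset from the right is /kr/, leaving /kt/ as coda.
σ3/σ4 boundary: cluster /dndr/ — the longest permitted-onset suffix is /dr/; onset = /dr/, preceding coda = /dn/.
σ4/σ5 boundary: cluster /kpv/ — the longest permitted-onset suffix is /v/; onset = /v/, preceding coda = /kp/.

vra.vrekt.kredn.drukp.vetk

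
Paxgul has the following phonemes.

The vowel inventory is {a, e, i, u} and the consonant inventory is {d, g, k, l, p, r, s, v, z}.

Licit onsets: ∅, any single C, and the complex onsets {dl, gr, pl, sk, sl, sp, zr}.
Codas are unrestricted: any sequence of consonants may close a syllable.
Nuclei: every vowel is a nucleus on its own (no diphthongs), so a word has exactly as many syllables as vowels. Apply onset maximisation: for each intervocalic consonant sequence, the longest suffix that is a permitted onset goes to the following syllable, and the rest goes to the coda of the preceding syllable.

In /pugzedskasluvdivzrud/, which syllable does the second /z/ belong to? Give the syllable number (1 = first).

6

The vowels are u, e, a, u, i, u — 6 nuclei, so 6 syllables.
/u…e/ gap (V1→V2): /gz/; trying suffixes from longest down, /z/ is the first permitted one, so coda /g/ | onset /z/.
/e…a/ gap (V2→V3): /dsk/ splits as /d/ + /sk/ (/sk/ is the longest suffix that is a licit onset).
/a…u/ gap (V3→V4): cluster /sl/ — /sl/ is itself a permitted onset, so the whole cluster goes right; preceding coda = ∅.
/u…i/ gap (V4→V5): /vd/ — longest licit onset from the right is /d/, leaving /v/ as coda.
/i…u/ gap (V5→V6): /vzr/ splits as /v/ + /zr/ (/zr/ is the longest suffix that is a licit onset).
Syllabification: pug.zed.ska.sluv.div.zrud.
The second /z/ is in the onset of syllable 6 (/zrud/).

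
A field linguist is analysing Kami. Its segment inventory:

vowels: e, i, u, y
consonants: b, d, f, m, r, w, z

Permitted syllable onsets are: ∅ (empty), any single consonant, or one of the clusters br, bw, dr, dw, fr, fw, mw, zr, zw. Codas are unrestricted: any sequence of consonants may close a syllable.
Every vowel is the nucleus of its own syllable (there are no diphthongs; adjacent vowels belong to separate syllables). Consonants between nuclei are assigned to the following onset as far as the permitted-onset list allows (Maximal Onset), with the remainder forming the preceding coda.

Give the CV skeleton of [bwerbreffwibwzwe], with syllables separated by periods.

Vowels present: e, e, i, e; each is a nucleus, giving 4 syllables.
σ1/σ2 boundary: /rbr/ — longest licit onset from the right is /br/, leaving /r/ as coda.
σ2/σ3 boundary: /ffw/; trying suffixes from longest down, /fw/ is the first permitted one, so coda /f/ | onset /fw/.
σ3/σ4 boundary: /bwzw/ splits as /bw/ + /zw/ (/zw/ is the longest suffix that is a licit onset).
Syllabification: bwer.bref.fwibw.zwe.
Mapping each syllable to C/V: /bwer/ → CCVC, /bref/ → CCVC, /fwibw/ → CCVCC, /zwe/ → CCV.

CCVC.CCVC.CCVCC.CCV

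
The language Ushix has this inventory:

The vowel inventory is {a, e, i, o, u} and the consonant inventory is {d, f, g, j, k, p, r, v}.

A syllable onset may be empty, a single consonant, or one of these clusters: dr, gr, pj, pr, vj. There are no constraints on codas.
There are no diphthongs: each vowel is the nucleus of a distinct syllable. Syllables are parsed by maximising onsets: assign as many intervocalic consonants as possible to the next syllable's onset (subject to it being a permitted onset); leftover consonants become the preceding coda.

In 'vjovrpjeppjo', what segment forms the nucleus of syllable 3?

Vowels present: o, e, o; each is a nucleus, giving 3 syllables.
The third nucleus (vowel 3 from the left) is /o/.

o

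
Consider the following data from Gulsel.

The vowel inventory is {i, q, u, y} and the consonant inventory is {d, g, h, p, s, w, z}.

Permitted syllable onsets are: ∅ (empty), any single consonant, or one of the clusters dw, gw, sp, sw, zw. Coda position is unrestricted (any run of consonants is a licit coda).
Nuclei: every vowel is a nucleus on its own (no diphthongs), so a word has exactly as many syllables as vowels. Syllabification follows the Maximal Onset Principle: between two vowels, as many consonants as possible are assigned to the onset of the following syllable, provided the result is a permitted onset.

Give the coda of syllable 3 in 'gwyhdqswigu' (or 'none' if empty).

none

Vowels present: y, q, i, u; each is a nucleus, giving 4 syllables.
Between /y/ (V1) and /q/ (V2): /hd/ splits as /h/ + /d/ (/d/ is the longest suffix that is a licit onset).
Between /q/ (V2) and /i/ (V3): cluster /sw/ — /sw/ is itself a permitted onset, so the whole cluster goes right; preceding coda = ∅.
Between /i/ (V3) and /u/ (V4): /g/ → onset of the next syllable (single consonants are always licit onsets).
Putting it together: gwyh.dq.swi.gu.
Syllable 3 is /swi/: onset /sw/, nucleus /i/, coda ∅.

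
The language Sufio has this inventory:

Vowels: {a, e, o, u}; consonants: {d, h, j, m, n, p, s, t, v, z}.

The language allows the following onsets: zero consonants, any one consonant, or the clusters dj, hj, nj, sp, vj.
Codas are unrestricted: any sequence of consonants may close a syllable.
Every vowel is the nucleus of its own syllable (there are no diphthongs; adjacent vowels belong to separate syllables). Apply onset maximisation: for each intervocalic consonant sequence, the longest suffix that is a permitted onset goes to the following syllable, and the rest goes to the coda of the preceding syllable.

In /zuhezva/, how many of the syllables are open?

The vowels are u, e, a — 3 nuclei, so 3 syllables.
V1 /u/ – V2 /e/: just /h/ — single C goes to the following onset.
V2 /e/ – V3 /a/: /zv/; trying suffixes from longest down, /v/ is the first permitted one, so coda /z/ | onset /v/.
Result: zu.hez.va.
Classifying each syllable: /zu/ (open), /hez/ (closed), /va/ (open).
Open syllables: 2.

2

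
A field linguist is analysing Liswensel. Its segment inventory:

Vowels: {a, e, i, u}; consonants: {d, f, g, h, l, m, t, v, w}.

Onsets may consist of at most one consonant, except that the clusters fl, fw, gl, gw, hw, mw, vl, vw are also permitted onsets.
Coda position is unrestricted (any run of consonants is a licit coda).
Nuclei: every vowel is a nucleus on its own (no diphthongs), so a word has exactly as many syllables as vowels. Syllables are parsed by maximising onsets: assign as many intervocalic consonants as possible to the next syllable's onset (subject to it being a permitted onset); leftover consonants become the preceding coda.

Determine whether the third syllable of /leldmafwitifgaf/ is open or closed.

Vowels present: e, a, i, i, a; each is a nucleus, giving 5 syllables.
V1 /e/ – V2 /a/: /ldm/ splits as /ld/ + /m/ (/m/ is the longest suffix that is a licit onset).
V2 /a/ – V3 /i/: /fw/ is a licit onset in full, so it all attaches to the next syllable.
V3 /i/ – V4 /i/: /t/ is a single consonant, so it becomes the next onset.
V4 /i/ – V5 /a/: /fg/ — longest licit onset from the right is /g/, leaving /f/ as coda.
Putting it together: leld.ma.fwi.tif.gaf.
Syllable 3 is /fwi/; it ends in its nucleus with no coda, so it is open.

open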